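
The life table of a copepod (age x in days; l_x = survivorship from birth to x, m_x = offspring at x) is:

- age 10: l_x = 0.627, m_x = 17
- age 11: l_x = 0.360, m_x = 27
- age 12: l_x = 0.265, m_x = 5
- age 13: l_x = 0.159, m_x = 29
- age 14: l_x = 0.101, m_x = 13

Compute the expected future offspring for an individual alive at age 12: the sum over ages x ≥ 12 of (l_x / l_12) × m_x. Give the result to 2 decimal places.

27.35

l_12 = 0.265. Conditional survival from age 12 to x is l_x / l_12.
  x=12: (0.265/0.265) × 5 = 5.0000
  x=13: (0.159/0.265) × 29 = 17.4000
  x=14: (0.101/0.265) × 13 = 4.9547
Sum = 5.0000 + 17.4000 + 4.9547 = 27.3547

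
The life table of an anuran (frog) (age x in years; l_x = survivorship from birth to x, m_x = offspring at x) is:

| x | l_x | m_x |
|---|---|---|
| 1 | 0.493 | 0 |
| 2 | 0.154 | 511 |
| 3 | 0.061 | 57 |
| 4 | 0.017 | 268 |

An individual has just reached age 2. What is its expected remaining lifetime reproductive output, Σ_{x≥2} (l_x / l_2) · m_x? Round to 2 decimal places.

563.16

l_2 = 0.154. Conditional survival from age 2 to x is l_x / l_2.
  x=2: (0.154/0.154) × 511 = 511.0000
  x=3: (0.061/0.154) × 57 = 22.5779
  x=4: (0.017/0.154) × 268 = 29.5844
Sum = 511.0000 + 22.5779 + 29.5844 = 563.1623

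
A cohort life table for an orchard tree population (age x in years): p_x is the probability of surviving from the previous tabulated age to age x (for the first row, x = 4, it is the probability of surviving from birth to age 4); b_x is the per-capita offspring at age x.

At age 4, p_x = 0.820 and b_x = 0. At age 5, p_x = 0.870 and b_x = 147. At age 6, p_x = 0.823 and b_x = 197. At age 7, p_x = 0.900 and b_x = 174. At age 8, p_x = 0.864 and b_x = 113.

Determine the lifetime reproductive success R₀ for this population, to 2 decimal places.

364.07

Survivorship from birth: l_x = p_4·p_5·…·p_x.
  l_4 = 0.82000
  l_5 = 0.71340
  l_6 = 0.58713
  l_7 = 0.52842
  l_8 = 0.45655
R₀ = Σ l_x b_x:
  age 4: 0.82000 × 0 = 0.0000
  age 5: 0.71340 × 147 = 104.8698
  age 6: 0.58713 × 197 = 115.6646
  age 7: 0.52842 × 174 = 91.9451
  age 8: 0.45655 × 113 = 51.5902
R₀ = 0.0000 + 104.8698 + 115.6646 + 91.9451 + 51.5902 = 364.0696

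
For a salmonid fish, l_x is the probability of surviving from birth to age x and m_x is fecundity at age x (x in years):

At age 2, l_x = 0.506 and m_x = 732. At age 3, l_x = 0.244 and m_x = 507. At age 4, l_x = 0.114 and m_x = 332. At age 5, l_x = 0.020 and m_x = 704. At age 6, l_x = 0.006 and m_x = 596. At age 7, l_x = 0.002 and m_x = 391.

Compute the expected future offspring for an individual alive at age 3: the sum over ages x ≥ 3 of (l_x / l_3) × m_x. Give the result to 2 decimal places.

737.68

l_3 = 0.244. Conditional survival from age 3 to x is l_x / l_3.
  x=3: (0.244/0.244) × 507 = 507.0000
  x=4: (0.114/0.244) × 332 = 155.1148
  x=5: (0.020/0.244) × 704 = 57.7049
  x=6: (0.006/0.244) × 596 = 14.6557
  x=7: (0.002/0.244) × 391 = 3.2049
Sum = 507.0000 + 155.1148 + 57.7049 + 14.6557 + 3.2049 = 737.6803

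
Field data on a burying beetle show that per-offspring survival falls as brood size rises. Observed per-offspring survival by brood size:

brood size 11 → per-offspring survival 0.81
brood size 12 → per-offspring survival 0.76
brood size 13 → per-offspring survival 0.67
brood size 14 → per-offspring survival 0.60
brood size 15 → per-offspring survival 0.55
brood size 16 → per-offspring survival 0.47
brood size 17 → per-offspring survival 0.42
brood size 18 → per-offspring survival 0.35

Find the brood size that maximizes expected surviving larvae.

Expected surviving larvae = c × s(c):
  c=11: 11 × 0.81 = 8.910
  c=12: 12 × 0.76 = 9.120
  c=13: 13 × 0.67 = 8.710
  c=14: 14 × 0.60 = 8.400
  c=15: 15 × 0.55 = 8.250
  c=16: 16 × 0.47 = 7.520
  c=17: 17 × 0.42 = 7.140
  c=18: 18 × 0.35 = 6.300
Maximum at c = 12 (9.120 surviving larvae).

12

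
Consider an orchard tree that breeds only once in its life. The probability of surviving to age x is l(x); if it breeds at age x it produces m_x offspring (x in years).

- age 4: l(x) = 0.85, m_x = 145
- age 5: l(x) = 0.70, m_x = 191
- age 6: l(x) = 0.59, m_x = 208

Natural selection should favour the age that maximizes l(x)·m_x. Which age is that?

Expected offspring if breeding at age x = l(x) × m_x:
  age 4: 0.85 × 145 = 123.250
  age 5: 0.70 × 191 = 133.700
  age 6: 0.59 × 208 = 122.720
Maximum at age 5 (133.700).

5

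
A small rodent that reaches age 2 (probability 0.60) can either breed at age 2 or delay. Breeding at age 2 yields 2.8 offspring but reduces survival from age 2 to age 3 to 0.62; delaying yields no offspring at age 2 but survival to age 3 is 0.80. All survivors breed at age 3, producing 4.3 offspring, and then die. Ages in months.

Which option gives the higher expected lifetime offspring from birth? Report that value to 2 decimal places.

3.28

breed at age 2: R₀ = 0.60 × (2.8 + 0.62 × 4.3) = 0.60 × 5.4660 = 3.2796
delay to age 3: R₀ = 0.60 × (0.80 × 4.3) = 0.60 × 3.4400 = 2.0640
Higher: breed at age 2 (3.2796).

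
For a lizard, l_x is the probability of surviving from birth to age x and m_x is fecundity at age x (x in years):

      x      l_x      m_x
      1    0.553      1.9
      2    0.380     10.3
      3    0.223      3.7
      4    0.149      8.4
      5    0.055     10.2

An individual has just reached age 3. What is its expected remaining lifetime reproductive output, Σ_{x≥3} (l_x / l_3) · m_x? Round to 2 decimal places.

11.83

l_3 = 0.223. Conditional survival from age 3 to x is l_x / l_3.
  x=3: (0.223/0.223) × 3.7 = 3.7000
  x=4: (0.149/0.223) × 8.4 = 5.6126
  x=5: (0.055/0.223) × 10.2 = 2.5157
Sum = 3.7000 + 5.6126 + 2.5157 = 11.8283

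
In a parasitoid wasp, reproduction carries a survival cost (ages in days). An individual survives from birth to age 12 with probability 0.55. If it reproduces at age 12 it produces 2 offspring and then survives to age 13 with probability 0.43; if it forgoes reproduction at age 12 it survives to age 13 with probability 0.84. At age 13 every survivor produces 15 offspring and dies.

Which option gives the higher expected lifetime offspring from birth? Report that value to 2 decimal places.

6.93

breed at age 12: R₀ = 0.55 × (2 + 0.43 × 15) = 0.55 × 8.4500 = 4.6475
delay to age 13: R₀ = 0.55 × (0.84 × 15) = 0.55 × 12.6000 = 6.9300
Higher: delay to age 13 (6.9300).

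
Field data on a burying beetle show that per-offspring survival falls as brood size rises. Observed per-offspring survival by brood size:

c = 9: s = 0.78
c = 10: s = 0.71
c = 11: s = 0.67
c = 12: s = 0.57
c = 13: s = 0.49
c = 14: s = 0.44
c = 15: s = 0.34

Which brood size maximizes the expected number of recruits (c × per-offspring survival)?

11

Expected recruits = c × s(c):
  c=9: 9 × 0.78 = 7.020
  c=10: 10 × 0.71 = 7.100
  c=11: 11 × 0.67 = 7.370
  c=12: 12 × 0.57 = 6.840
  c=13: 13 × 0.49 = 6.370
  c=14: 14 × 0.44 = 6.160
  c=15: 15 × 0.34 = 5.100
Maximum at c = 11 (7.370 recruits).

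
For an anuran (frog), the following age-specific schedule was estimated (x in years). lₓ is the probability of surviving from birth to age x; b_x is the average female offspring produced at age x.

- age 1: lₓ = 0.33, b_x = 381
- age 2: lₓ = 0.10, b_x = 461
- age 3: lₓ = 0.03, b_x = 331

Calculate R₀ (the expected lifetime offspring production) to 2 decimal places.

181.76

R₀ = Σ lₓ b_x:
  age 1: 0.33 × 381 = 125.7300
  age 2: 0.10 × 461 = 46.1000
  age 3: 0.03 × 331 = 9.9300
R₀ = 125.7300 + 46.1000 + 9.9300 = 181.7600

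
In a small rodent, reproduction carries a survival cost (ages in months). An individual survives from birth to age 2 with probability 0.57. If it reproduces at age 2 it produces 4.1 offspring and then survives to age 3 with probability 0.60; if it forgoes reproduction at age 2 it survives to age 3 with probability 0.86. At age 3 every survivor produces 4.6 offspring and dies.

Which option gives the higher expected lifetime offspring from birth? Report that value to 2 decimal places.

breed at age 2: R₀ = 0.57 × (4.1 + 0.60 × 4.6) = 0.57 × 6.8600 = 3.9102
delay to age 3: R₀ = 0.57 × (0.86 × 4.6) = 0.57 × 3.9560 = 2.2549
Higher: breed at age 2 (3.9102).

3.91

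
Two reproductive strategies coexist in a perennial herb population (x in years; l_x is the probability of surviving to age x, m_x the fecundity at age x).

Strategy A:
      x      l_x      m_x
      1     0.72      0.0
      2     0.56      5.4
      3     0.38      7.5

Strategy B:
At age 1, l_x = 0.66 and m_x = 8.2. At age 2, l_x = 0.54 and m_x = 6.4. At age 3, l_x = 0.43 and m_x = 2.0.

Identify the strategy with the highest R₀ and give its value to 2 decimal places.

9.73

Strategy A: R₀ = 0.72×0.0 + 0.56×5.4 + 0.38×7.5 = 5.8740
Strategy B: R₀ = 0.66×8.2 + 0.54×6.4 + 0.43×2.0 = 9.7280
Highest R₀: strategy B with 9.7280.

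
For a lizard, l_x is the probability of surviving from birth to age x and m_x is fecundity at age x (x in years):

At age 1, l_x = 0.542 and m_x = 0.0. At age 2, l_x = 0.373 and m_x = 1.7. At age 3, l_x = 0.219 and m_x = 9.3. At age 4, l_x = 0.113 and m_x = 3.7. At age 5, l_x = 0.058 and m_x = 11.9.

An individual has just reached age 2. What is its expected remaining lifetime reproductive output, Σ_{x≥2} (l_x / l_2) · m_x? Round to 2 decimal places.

10.13

l_2 = 0.373. Conditional survival from age 2 to x is l_x / l_2.
  x=2: (0.373/0.373) × 1.7 = 1.7000
  x=3: (0.219/0.373) × 9.3 = 5.4603
  x=4: (0.113/0.373) × 3.7 = 1.1209
  x=5: (0.058/0.373) × 11.9 = 1.8504
Sum = 1.7000 + 5.4603 + 1.1209 + 1.8504 = 10.1316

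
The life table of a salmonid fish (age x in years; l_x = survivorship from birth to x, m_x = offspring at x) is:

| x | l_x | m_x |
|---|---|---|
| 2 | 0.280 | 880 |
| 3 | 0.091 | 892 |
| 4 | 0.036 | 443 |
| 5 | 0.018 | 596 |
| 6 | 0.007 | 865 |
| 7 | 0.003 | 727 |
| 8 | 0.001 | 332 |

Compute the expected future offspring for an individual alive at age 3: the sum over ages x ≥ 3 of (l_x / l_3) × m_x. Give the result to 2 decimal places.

1279.30

l_3 = 0.091. Conditional survival from age 3 to x is l_x / l_3.
  x=3: (0.091/0.091) × 892 = 892.0000
  x=4: (0.036/0.091) × 443 = 175.2527
  x=5: (0.018/0.091) × 596 = 117.8901
  x=6: (0.007/0.091) × 865 = 66.5385
  x=7: (0.003/0.091) × 727 = 23.9670
  x=8: (0.001/0.091) × 332 = 3.6484
Sum = 892.0000 + 175.2527 + 117.8901 + 66.5385 + 23.9670 + 3.6484 = 1279.2967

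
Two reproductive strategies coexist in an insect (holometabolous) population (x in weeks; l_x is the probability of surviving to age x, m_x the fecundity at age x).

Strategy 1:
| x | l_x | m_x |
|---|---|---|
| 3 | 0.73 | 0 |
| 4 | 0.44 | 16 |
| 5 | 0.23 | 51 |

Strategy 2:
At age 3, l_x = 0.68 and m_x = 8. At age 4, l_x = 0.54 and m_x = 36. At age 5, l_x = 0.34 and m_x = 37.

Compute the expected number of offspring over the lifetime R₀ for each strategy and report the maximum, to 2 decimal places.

37.46

Strategy 1: R₀ = 0.73×0 + 0.44×16 + 0.23×51 = 18.7700
Strategy 2: R₀ = 0.68×8 + 0.54×36 + 0.34×37 = 37.4600
Highest R₀: strategy 2 with 37.4600.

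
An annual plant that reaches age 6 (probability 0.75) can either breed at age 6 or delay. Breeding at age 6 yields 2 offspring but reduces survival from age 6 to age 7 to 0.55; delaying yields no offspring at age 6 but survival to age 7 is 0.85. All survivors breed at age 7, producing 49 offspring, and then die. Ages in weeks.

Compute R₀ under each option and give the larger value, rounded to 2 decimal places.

31.24

breed at age 6: R₀ = 0.75 × (2 + 0.55 × 49) = 0.75 × 28.9500 = 21.7125
delay to age 7: R₀ = 0.75 × (0.85 × 49) = 0.75 × 41.6500 = 31.2375
Higher: delay to age 7 (31.2375).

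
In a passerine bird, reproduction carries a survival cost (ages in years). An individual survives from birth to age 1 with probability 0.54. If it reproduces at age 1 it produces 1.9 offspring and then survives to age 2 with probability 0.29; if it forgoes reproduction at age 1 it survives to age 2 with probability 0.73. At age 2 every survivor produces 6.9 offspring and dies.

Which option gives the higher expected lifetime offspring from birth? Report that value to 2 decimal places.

2.72

breed at age 1: R₀ = 0.54 × (1.9 + 0.29 × 6.9) = 0.54 × 3.9010 = 2.1065
delay to age 2: R₀ = 0.54 × (0.73 × 6.9) = 0.54 × 5.0370 = 2.7200
Higher: delay to age 2 (2.7200).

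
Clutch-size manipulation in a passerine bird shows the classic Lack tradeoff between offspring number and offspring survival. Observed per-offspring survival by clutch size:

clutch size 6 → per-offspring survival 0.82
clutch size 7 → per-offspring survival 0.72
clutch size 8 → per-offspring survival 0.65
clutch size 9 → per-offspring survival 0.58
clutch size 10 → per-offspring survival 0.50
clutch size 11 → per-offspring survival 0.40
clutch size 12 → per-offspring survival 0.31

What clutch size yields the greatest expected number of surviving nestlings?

9

Expected surviving nestlings = c × s(c):
  c=6: 6 × 0.82 = 4.920
  c=7: 7 × 0.72 = 5.040
  c=8: 8 × 0.65 = 5.200
  c=9: 9 × 0.58 = 5.220
  c=10: 10 × 0.50 = 5.000
  c=11: 11 × 0.40 = 4.400
  c=12: 12 × 0.31 = 3.720
Maximum at c = 9 (5.220 surviving nestlings).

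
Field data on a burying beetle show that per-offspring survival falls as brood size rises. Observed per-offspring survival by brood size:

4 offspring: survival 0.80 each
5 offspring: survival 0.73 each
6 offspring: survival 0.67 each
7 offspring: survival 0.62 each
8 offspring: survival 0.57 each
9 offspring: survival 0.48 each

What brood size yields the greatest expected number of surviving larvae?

8

Expected surviving larvae = c × s(c):
  c=4: 4 × 0.80 = 3.200
  c=5: 5 × 0.73 = 3.650
  c=6: 6 × 0.67 = 4.020
  c=7: 7 × 0.62 = 4.340
  c=8: 8 × 0.57 = 4.560
  c=9: 9 × 0.48 = 4.320
Maximum at c = 8 (4.560 surviving larvae).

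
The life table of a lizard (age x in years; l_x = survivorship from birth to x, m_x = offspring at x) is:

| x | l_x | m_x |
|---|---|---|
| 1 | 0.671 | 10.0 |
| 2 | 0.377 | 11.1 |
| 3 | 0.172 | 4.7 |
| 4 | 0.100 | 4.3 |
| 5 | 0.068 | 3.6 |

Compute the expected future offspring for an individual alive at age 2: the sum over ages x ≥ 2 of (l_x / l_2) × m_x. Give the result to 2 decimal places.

l_2 = 0.377. Conditional survival from age 2 to x is l_x / l_2.
  x=2: (0.377/0.377) × 11.1 = 11.1000
  x=3: (0.172/0.377) × 4.7 = 2.1443
  x=4: (0.100/0.377) × 4.3 = 1.1406
  x=5: (0.068/0.377) × 3.6 = 0.6493
Sum = 11.1000 + 2.1443 + 1.1406 + 0.6493 = 15.0342

15.03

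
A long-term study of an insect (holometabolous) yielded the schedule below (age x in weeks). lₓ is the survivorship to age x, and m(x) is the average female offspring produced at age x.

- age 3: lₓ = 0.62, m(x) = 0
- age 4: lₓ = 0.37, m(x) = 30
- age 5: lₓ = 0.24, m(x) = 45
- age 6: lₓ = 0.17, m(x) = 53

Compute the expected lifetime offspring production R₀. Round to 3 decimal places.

30.910

R₀ = Σ lₓ m(x):
  age 3: 0.62 × 0 = 0.0000
  age 4: 0.37 × 30 = 11.1000
  age 5: 0.24 × 45 = 10.8000
  age 6: 0.17 × 53 = 9.0100
R₀ = 0.0000 + 11.1000 + 10.8000 + 9.0100 = 30.9100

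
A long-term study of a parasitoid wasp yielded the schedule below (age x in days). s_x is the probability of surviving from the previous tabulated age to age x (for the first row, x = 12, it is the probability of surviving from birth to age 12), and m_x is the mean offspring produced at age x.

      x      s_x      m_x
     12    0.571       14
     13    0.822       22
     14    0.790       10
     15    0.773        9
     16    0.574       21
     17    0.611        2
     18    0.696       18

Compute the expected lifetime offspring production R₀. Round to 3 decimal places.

29.523

Survivorship from birth: l_x = s_12·s_13·…·s_x.
  l_12 = 0.57100
  l_13 = 0.46936
  l_14 = 0.37080
  l_15 = 0.28663
  l_16 = 0.16452
  l_17 = 0.10052
  l_18 = 0.06996
R₀ = Σ l_x m_x:
  age 12: 0.57100 × 14 = 7.9940
  age 13: 0.46936 × 22 = 10.3259
  age 14: 0.37080 × 10 = 3.7080
  age 15: 0.28663 × 9 = 2.5797
  age 16: 0.16452 × 21 = 3.4549
  age 17: 0.10052 × 2 = 0.2010
  age 18: 0.06996 × 18 = 1.2593
R₀ = 7.9940 + 10.3259 + 3.7080 + 2.5797 + 3.4549 + 0.2010 + 1.2593 = 29.5228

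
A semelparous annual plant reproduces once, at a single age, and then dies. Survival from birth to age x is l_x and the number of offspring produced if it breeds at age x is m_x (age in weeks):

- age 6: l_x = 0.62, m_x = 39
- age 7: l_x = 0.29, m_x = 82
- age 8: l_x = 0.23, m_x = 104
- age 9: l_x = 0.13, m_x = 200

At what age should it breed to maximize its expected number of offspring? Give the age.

Expected offspring if breeding at age x = l_x × m_x:
  age 6: 0.62 × 39 = 24.180
  age 7: 0.29 × 82 = 23.780
  age 8: 0.23 × 104 = 23.920
  age 9: 0.13 × 200 = 26.000
Maximum at age 9 (26.000).

9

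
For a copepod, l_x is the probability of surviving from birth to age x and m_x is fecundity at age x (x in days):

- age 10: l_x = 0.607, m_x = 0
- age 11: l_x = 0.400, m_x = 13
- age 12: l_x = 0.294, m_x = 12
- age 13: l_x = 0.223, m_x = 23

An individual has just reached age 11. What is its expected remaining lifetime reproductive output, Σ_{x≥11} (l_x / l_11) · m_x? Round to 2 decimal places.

34.64

l_11 = 0.400. Conditional survival from age 11 to x is l_x / l_11.
  x=11: (0.400/0.400) × 13 = 13.0000
  x=12: (0.294/0.400) × 12 = 8.8200
  x=13: (0.223/0.400) × 23 = 12.8225
Sum = 13.0000 + 8.8200 + 12.8225 = 34.6425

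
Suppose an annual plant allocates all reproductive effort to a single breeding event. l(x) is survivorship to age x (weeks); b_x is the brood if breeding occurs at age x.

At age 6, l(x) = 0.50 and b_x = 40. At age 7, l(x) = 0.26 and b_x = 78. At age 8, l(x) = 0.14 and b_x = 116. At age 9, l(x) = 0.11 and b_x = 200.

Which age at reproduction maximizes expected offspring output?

9

Expected offspring if breeding at age x = l(x) × b_x:
  age 6: 0.50 × 40 = 20.000
  age 7: 0.26 × 78 = 20.280
  age 8: 0.14 × 116 = 16.240
  age 9: 0.11 × 200 = 22.000
Maximum at age 9 (22.000).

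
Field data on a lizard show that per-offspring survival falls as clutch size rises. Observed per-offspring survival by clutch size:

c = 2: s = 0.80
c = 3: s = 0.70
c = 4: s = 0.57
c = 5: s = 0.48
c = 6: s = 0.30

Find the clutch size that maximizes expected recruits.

5

Expected recruits = c × s(c):
  c=2: 2 × 0.80 = 1.600
  c=3: 3 × 0.70 = 2.100
  c=4: 4 × 0.57 = 2.280
  c=5: 5 × 0.48 = 2.400
  c=6: 6 × 0.30 = 1.800
Maximum at c = 5 (2.400 recruits).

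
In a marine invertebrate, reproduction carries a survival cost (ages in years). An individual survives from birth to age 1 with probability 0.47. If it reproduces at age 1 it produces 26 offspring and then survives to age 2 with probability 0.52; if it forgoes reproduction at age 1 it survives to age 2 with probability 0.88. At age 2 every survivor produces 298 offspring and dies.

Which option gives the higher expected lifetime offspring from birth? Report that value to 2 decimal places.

breed at age 1: R₀ = 0.47 × (26 + 0.52 × 298) = 0.47 × 180.9600 = 85.0512
delay to age 2: R₀ = 0.47 × (0.88 × 298) = 0.47 × 262.2400 = 123.2528
Higher: delay to age 2 (123.2528).

123.25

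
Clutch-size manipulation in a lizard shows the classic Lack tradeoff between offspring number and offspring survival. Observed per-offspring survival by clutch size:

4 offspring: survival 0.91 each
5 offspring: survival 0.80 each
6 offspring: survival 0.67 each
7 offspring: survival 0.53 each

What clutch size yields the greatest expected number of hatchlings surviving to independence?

6

Expected hatchlings surviving to independence = c × s(c):
  c=4: 4 × 0.91 = 3.640
  c=5: 5 × 0.80 = 4.000
  c=6: 6 × 0.67 = 4.020
  c=7: 7 × 0.53 = 3.710
Maximum at c = 6 (4.020 hatchlings surviving to independence).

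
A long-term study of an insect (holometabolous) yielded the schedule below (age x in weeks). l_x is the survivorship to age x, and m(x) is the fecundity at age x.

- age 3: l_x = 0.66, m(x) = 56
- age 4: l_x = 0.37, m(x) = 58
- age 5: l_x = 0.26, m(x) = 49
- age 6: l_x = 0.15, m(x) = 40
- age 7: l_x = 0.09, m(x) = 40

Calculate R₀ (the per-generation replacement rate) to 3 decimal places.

80.760

R₀ = Σ l_x m(x):
  age 3: 0.66 × 56 = 36.9600
  age 4: 0.37 × 58 = 21.4600
  age 5: 0.26 × 49 = 12.7400
  age 6: 0.15 × 40 = 6.0000
  age 7: 0.09 × 40 = 3.6000
R₀ = 36.9600 + 21.4600 + 12.7400 + 6.0000 + 3.6000 = 80.7600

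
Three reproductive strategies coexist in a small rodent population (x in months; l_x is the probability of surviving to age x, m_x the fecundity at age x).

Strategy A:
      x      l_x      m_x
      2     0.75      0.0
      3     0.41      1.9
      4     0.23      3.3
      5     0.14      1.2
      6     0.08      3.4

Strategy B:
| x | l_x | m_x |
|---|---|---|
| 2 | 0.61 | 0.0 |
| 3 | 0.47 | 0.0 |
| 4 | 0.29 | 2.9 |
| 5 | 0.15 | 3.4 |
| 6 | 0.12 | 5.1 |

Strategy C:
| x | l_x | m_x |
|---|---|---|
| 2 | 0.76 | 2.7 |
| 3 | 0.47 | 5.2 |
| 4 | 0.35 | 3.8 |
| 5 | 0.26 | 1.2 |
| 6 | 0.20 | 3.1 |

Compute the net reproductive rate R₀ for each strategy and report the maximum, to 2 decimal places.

Strategy A: R₀ = 0.75×0.0 + 0.41×1.9 + 0.23×3.3 + 0.14×1.2 + 0.08×3.4 = 1.9780
Strategy B: R₀ = 0.61×0.0 + 0.47×0.0 + 0.29×2.9 + 0.15×3.4 + 0.12×5.1 = 1.9630
Strategy C: R₀ = 0.76×2.7 + 0.47×5.2 + 0.35×3.8 + 0.26×1.2 + 0.20×3.1 = 6.7580
Highest R₀: strategy C with 6.7580.

6.76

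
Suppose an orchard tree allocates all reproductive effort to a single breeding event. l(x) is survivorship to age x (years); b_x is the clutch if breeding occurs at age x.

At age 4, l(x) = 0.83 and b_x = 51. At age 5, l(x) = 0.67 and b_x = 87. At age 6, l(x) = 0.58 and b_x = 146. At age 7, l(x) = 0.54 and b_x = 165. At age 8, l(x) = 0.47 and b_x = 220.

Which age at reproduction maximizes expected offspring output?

8

Expected offspring if breeding at age x = l(x) × b_x:
  age 4: 0.83 × 51 = 42.330
  age 5: 0.67 × 87 = 58.290
  age 6: 0.58 × 146 = 84.680
  age 7: 0.54 × 165 = 89.100
  age 8: 0.47 × 220 = 103.400
Maximum at age 8 (103.400).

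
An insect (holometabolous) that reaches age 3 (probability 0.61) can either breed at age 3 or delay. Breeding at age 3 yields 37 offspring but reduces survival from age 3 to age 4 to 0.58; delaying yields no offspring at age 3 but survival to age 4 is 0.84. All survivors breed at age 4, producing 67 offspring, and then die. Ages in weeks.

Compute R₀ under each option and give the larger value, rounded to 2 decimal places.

46.27

breed at age 3: R₀ = 0.61 × (37 + 0.58 × 67) = 0.61 × 75.8600 = 46.2746
delay to age 4: R₀ = 0.61 × (0.84 × 67) = 0.61 × 56.2800 = 34.3308
Higher: breed at age 3 (46.2746).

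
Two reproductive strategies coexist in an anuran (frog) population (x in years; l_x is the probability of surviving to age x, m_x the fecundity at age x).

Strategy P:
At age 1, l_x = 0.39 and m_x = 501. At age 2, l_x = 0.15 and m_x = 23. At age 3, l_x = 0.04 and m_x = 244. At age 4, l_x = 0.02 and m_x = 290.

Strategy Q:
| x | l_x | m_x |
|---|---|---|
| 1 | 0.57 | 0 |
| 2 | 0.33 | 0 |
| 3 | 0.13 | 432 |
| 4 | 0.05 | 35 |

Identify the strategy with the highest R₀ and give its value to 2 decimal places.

214.40

Strategy P: R₀ = 0.39×501 + 0.15×23 + 0.04×244 + 0.02×290 = 214.4000
Strategy Q: R₀ = 0.57×0 + 0.33×0 + 0.13×432 + 0.05×35 = 57.9100
Highest R₀: strategy P with 214.4000.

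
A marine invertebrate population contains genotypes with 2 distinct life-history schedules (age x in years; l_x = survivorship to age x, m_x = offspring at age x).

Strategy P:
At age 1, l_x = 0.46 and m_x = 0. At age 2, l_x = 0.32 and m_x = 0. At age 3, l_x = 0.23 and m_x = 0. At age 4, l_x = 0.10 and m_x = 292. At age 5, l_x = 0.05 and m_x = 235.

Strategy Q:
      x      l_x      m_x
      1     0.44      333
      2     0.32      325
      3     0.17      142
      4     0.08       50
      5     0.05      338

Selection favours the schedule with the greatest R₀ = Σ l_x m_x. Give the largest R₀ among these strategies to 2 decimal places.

Strategy P: R₀ = 0.46×0 + 0.32×0 + 0.23×0 + 0.10×292 + 0.05×235 = 40.9500
Strategy Q: R₀ = 0.44×333 + 0.32×325 + 0.17×142 + 0.08×50 + 0.05×338 = 295.5600
Highest R₀: strategy Q with 295.5600.

295.56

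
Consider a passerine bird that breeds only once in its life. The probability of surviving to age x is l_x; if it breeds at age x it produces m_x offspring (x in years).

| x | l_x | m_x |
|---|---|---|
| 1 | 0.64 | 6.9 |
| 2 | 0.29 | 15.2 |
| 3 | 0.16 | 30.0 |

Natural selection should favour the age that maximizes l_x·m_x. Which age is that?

Expected offspring if breeding at age x = l_x × m_x:
  age 1: 0.64 × 6.9 = 4.416
  age 2: 0.29 × 15.2 = 4.408
  age 3: 0.16 × 30.0 = 4.800
Maximum at age 3 (4.800).

3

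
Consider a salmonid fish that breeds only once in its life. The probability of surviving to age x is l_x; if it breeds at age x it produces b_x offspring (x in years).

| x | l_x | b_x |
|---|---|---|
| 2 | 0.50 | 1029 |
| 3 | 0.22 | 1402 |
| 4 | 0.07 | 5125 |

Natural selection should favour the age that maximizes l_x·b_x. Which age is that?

Expected offspring if breeding at age x = l_x × b_x:
  age 2: 0.50 × 1029 = 514.500
  age 3: 0.22 × 1402 = 308.440
  age 4: 0.07 × 5125 = 358.750
Maximum at age 2 (514.500).

2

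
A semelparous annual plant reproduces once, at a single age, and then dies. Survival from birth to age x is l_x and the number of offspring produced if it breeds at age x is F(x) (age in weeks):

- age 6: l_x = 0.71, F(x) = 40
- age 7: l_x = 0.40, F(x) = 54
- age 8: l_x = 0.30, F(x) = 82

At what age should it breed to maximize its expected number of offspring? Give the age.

6

Expected offspring if breeding at age x = l_x × F(x):
  age 6: 0.71 × 40 = 28.400
  age 7: 0.40 × 54 = 21.600
  age 8: 0.30 × 82 = 24.600
Maximum at age 6 (28.400).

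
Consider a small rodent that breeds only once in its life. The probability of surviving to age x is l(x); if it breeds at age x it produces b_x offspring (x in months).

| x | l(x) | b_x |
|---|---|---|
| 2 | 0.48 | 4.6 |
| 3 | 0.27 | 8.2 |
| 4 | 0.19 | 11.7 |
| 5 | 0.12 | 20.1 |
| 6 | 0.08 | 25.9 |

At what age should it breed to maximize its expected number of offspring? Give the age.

5

Expected offspring if breeding at age x = l(x) × b_x:
  age 2: 0.48 × 4.6 = 2.208
  age 3: 0.27 × 8.2 = 2.214
  age 4: 0.19 × 11.7 = 2.223
  age 5: 0.12 × 20.1 = 2.412
  age 6: 0.08 × 25.9 = 2.072
Maximum at age 5 (2.412).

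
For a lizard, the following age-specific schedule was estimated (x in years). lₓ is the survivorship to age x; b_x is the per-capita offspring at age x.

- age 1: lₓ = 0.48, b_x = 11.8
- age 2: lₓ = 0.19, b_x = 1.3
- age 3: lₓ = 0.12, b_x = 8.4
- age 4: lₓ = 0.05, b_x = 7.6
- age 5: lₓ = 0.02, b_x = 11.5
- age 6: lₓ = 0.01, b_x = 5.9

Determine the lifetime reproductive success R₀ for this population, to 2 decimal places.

7.59

R₀ = Σ lₓ b_x:
  age 1: 0.48 × 11.8 = 5.6640
  age 2: 0.19 × 1.3 = 0.2470
  age 3: 0.12 × 8.4 = 1.0080
  age 4: 0.05 × 7.6 = 0.3800
  age 5: 0.02 × 11.5 = 0.2300
  age 6: 0.01 × 5.9 = 0.0590
R₀ = 5.6640 + 0.2470 + 1.0080 + 0.3800 + 0.2300 + 0.0590 = 7.5880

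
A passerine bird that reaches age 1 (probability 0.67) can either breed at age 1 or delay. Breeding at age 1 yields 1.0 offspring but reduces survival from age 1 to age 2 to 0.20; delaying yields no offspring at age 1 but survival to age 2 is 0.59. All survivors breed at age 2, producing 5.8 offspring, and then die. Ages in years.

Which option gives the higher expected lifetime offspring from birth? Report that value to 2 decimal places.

2.29

breed at age 1: R₀ = 0.67 × (1.0 + 0.20 × 5.8) = 0.67 × 2.1600 = 1.4472
delay to age 2: R₀ = 0.67 × (0.59 × 5.8) = 0.67 × 3.4220 = 2.2927
Higher: delay to age 2 (2.2927).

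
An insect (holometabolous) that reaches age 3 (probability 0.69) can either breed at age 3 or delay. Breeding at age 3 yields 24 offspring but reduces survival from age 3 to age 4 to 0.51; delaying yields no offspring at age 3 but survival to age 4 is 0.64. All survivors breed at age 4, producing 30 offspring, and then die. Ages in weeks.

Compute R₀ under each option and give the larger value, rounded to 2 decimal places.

breed at age 3: R₀ = 0.69 × (24 + 0.51 × 30) = 0.69 × 39.3000 = 27.1170
delay to age 4: R₀ = 0.69 × (0.64 × 30) = 0.69 × 19.2000 = 13.2480
Higher: breed at age 3 (27.1170).

27.12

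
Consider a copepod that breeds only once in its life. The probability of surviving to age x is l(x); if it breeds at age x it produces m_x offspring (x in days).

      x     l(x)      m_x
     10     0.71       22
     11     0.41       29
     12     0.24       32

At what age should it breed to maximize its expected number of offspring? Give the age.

Expected offspring if breeding at age x = l(x) × m_x:
  age 10: 0.71 × 22 = 15.620
  age 11: 0.41 × 29 = 11.890
  age 12: 0.24 × 32 = 7.680
Maximum at age 10 (15.620).

10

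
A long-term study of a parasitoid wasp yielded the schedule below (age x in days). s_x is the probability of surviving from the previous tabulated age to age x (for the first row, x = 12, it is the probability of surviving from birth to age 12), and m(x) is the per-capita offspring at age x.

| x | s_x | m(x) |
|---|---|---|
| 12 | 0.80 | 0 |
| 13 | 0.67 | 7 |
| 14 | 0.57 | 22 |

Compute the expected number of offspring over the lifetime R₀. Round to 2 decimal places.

Survivorship from birth: l_x = s_12·s_13·…·s_x.
  l_12 = 0.80000
  l_13 = 0.53600
  l_14 = 0.30552
R₀ = Σ l_x m(x):
  age 12: 0.80000 × 0 = 0.0000
  age 13: 0.53600 × 7 = 3.7520
  age 14: 0.30552 × 22 = 6.7214
R₀ = 0.0000 + 3.7520 + 6.7214 = 10.4734

10.47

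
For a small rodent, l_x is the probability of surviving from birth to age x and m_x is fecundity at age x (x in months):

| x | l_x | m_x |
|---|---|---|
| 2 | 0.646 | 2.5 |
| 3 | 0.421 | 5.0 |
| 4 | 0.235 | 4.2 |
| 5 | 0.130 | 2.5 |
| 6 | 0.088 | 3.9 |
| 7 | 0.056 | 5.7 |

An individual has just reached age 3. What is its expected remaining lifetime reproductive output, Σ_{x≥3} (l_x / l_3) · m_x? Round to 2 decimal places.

l_3 = 0.421. Conditional survival from age 3 to x is l_x / l_3.
  x=3: (0.421/0.421) × 5.0 = 5.0000
  x=4: (0.235/0.421) × 4.2 = 2.3444
  x=5: (0.130/0.421) × 2.5 = 0.7720
  x=6: (0.088/0.421) × 3.9 = 0.8152
  x=7: (0.056/0.421) × 5.7 = 0.7582
Sum = 5.0000 + 2.3444 + 0.7720 + 0.8152 + 0.7582 = 9.6898

9.69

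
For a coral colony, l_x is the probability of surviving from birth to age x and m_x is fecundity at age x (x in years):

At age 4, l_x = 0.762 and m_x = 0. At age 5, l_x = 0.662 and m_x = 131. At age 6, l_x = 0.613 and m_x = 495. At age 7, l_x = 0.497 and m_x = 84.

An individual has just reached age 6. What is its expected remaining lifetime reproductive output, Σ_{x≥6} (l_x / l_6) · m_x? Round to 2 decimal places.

563.10

l_6 = 0.613. Conditional survival from age 6 to x is l_x / l_6.
  x=6: (0.613/0.613) × 495 = 495.0000
  x=7: (0.497/0.613) × 84 = 68.1044
Sum = 495.0000 + 68.1044 = 563.1044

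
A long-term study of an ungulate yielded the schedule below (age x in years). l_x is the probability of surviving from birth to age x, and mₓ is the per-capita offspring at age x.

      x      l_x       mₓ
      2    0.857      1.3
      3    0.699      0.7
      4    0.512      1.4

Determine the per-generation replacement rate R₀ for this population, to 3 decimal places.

R₀ = Σ l_x mₓ:
  age 2: 0.857 × 1.3 = 1.1141
  age 3: 0.699 × 0.7 = 0.4893
  age 4: 0.512 × 1.4 = 0.7168
R₀ = 1.1141 + 0.4893 + 0.7168 = 2.3202

2.320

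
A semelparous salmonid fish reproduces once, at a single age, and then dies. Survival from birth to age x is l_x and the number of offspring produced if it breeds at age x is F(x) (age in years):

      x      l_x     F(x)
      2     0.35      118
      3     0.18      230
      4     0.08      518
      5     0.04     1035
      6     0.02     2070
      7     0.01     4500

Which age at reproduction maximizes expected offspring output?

7

Expected offspring if breeding at age x = l_x × F(x):
  age 2: 0.35 × 118 = 41.300
  age 3: 0.18 × 230 = 41.400
  age 4: 0.08 × 518 = 41.440
  age 5: 0.04 × 1035 = 41.400
  age 6: 0.02 × 2070 = 41.400
  age 7: 0.01 × 4500 = 45.000
Maximum at age 7 (45.000).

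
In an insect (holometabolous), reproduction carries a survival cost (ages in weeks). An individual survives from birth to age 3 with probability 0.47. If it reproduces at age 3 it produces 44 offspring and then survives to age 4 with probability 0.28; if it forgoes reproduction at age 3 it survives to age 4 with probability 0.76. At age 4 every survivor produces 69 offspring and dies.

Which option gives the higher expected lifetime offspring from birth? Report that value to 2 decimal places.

breed at age 3: R₀ = 0.47 × (44 + 0.28 × 69) = 0.47 × 63.3200 = 29.7604
delay to age 4: R₀ = 0.47 × (0.76 × 69) = 0.47 × 52.4400 = 24.6468
Higher: breed at age 3 (29.7604).

29.76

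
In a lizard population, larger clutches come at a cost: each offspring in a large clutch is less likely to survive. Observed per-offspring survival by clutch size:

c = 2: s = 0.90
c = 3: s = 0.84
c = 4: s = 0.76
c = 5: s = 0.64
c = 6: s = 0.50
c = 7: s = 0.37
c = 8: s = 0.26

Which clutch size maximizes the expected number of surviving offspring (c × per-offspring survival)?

5

Expected surviving offspring = c × s(c):
  c=2: 2 × 0.90 = 1.800
  c=3: 3 × 0.84 = 2.520
  c=4: 4 × 0.76 = 3.040
  c=5: 5 × 0.64 = 3.200
  c=6: 6 × 0.50 = 3.000
  c=7: 7 × 0.37 = 2.590
  c=8: 8 × 0.26 = 2.080
Maximum at c = 5 (3.200 surviving offspring).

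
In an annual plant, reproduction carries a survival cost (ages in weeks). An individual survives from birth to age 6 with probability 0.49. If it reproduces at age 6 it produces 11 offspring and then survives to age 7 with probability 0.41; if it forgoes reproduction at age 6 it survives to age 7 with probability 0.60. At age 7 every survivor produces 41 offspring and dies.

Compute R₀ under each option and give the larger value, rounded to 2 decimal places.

13.63

breed at age 6: R₀ = 0.49 × (11 + 0.41 × 41) = 0.49 × 27.8100 = 13.6269
delay to age 7: R₀ = 0.49 × (0.60 × 41) = 0.49 × 24.6000 = 12.0540
Higher: breed at age 6 (13.6269).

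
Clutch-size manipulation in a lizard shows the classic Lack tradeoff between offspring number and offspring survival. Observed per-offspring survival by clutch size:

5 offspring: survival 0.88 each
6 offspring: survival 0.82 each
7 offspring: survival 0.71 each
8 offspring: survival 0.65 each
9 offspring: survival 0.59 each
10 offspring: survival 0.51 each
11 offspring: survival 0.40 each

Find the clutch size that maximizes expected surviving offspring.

Expected surviving offspring = c × s(c):
  c=5: 5 × 0.88 = 4.400
  c=6: 6 × 0.82 = 4.920
  c=7: 7 × 0.71 = 4.970
  c=8: 8 × 0.65 = 5.200
  c=9: 9 × 0.59 = 5.310
  c=10: 10 × 0.51 = 5.100
  c=11: 11 × 0.40 = 4.400
Maximum at c = 9 (5.310 surviving offspring).

9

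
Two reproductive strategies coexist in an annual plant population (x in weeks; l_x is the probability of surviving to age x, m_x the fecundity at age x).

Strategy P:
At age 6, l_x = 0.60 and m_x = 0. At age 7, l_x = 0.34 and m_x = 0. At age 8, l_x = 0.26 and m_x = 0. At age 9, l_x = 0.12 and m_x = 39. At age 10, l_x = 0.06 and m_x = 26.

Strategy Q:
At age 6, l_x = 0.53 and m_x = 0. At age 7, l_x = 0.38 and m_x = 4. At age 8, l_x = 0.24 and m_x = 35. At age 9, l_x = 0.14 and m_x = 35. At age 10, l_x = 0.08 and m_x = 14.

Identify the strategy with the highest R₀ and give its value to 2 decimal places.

Strategy P: R₀ = 0.60×0 + 0.34×0 + 0.26×0 + 0.12×39 + 0.06×26 = 6.2400
Strategy Q: R₀ = 0.53×0 + 0.38×4 + 0.24×35 + 0.14×35 + 0.08×14 = 15.9400
Highest R₀: strategy Q with 15.9400.

15.94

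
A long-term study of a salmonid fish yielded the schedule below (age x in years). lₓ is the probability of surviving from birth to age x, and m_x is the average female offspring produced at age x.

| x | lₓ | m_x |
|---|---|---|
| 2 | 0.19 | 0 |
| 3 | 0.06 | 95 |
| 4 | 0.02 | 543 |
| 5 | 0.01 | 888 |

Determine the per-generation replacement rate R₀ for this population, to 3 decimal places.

R₀ = Σ lₓ m_x:
  age 2: 0.19 × 0 = 0.0000
  age 3: 0.06 × 95 = 5.7000
  age 4: 0.02 × 543 = 10.8600
  age 5: 0.01 × 888 = 8.8800
R₀ = 0.0000 + 5.7000 + 10.8600 + 8.8800 = 25.4400

25.440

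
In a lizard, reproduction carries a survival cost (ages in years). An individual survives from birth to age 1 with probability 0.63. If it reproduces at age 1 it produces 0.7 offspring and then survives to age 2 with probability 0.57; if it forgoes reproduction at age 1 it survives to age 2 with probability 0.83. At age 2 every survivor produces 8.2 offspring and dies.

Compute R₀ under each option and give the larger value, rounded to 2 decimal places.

breed at age 1: R₀ = 0.63 × (0.7 + 0.57 × 8.2) = 0.63 × 5.3740 = 3.3856
delay to age 2: R₀ = 0.63 × (0.83 × 8.2) = 0.63 × 6.8060 = 4.2878
Higher: delay to age 2 (4.2878).

4.29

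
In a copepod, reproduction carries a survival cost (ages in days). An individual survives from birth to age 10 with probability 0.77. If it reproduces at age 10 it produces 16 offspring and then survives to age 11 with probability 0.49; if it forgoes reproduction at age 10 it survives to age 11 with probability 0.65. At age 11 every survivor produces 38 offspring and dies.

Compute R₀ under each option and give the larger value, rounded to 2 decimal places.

26.66

breed at age 10: R₀ = 0.77 × (16 + 0.49 × 38) = 0.77 × 34.6200 = 26.6574
delay to age 11: R₀ = 0.77 × (0.65 × 38) = 0.77 × 24.7000 = 19.0190
Higher: breed at age 10 (26.6574).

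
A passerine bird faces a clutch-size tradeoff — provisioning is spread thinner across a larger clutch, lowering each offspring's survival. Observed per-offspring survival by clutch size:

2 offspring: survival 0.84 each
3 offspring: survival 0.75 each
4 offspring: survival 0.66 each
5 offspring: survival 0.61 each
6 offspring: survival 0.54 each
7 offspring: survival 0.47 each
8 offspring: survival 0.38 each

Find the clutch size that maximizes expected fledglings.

7

Expected fledglings = c × s(c):
  c=2: 2 × 0.84 = 1.680
  c=3: 3 × 0.75 = 2.250
  c=4: 4 × 0.66 = 2.640
  c=5: 5 × 0.61 = 3.050
  c=6: 6 × 0.54 = 3.240
  c=7: 7 × 0.47 = 3.290
  c=8: 8 × 0.38 = 3.040
Maximum at c = 7 (3.290 fledglings).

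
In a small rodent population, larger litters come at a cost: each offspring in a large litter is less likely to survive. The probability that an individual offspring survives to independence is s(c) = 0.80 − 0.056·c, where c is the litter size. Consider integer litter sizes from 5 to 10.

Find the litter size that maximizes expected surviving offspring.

Expected surviving offspring = c × s(c):
  c=5: 5 × 0.520 = 2.600
  c=6: 6 × 0.464 = 2.784
  c=7: 7 × 0.408 = 2.856
  c=8: 8 × 0.352 = 2.816
  c=9: 9 × 0.296 = 2.664
  c=10: 10 × 0.240 = 2.400
Maximum at c = 7 (2.856 surviving offspring).

7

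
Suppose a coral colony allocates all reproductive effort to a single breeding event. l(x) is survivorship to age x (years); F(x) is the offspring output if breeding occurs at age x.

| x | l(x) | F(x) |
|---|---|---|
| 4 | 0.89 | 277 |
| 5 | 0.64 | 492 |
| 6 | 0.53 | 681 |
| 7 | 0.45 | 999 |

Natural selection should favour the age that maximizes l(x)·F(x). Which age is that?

Expected offspring if breeding at age x = l(x) × F(x):
  age 4: 0.89 × 277 = 246.530
  age 5: 0.64 × 492 = 314.880
  age 6: 0.53 × 681 = 360.930
  age 7: 0.45 × 999 = 449.550
Maximum at age 7 (449.550).

7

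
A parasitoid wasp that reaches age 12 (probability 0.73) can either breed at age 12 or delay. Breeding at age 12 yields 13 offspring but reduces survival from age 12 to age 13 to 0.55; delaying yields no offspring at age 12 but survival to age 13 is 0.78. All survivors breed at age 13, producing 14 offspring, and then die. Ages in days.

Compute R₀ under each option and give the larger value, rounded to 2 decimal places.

breed at age 12: R₀ = 0.73 × (13 + 0.55 × 14) = 0.73 × 20.7000 = 15.1110
delay to age 13: R₀ = 0.73 × (0.78 × 14) = 0.73 × 10.9200 = 7.9716
Higher: breed at age 12 (15.1110).

15.11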